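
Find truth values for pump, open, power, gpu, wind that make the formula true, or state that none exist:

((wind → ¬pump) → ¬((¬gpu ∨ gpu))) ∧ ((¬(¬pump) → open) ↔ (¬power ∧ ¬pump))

pump = True, open = False, power = True, gpu = True, wind = True

  (wind → ¬pump) → ¬((¬gpu ∨ gpu)) = True
    wind → ¬pump = False
      ¬pump = False
    ¬((¬gpu ∨ gpu)) = False
      ¬gpu ∨ gpu = True
        ¬gpu = False
  (¬(¬pump) → open) ↔ (¬power ∧ ¬pump) = True
    ¬(¬pump) → open = False
      ¬(¬pump) = True
        ¬pump = False
    ¬power ∧ ¬pump = False
      ¬power = False
      ¬pump = False
Both conjuncts True, so the formula holds.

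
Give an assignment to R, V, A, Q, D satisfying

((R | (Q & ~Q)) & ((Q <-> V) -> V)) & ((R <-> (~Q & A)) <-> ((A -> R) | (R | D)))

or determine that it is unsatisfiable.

R = True, V = True, A = True, Q = False, D = True

  (R | (Q & ~Q)) & ((Q <-> V) -> V) = True
    R | (Q & ~Q) = True
      Q & ~Q = False
        ~Q = True
    (Q <-> V) -> V = True
      Q <-> V = False
  (R <-> (~Q & A)) <-> ((A -> R) | (R | D)) = True
    R <-> (~Q & A) = True
      ~Q & A = True
        ~Q = True
    (A -> R) | (R | D) = True
      A -> R = True
      R | D = True
Both conjuncts True, so the formula holds.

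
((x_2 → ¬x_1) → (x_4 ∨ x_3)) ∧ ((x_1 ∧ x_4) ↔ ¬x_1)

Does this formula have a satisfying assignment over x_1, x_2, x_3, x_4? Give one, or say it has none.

x_1=T; x_2=F; x_3=T; x_4=F

  (x_2 → ¬x_1) → (x_4 ∨ x_3) = True
    x_2 → ¬x_1 = True
      ¬x_1 = False
    x_4 ∨ x_3 = True
  (x_1 ∧ x_4) ↔ ¬x_1 = True
    x_1 ∧ x_4 = False
    ¬x_1 = False
Both conjuncts True, so the formula holds.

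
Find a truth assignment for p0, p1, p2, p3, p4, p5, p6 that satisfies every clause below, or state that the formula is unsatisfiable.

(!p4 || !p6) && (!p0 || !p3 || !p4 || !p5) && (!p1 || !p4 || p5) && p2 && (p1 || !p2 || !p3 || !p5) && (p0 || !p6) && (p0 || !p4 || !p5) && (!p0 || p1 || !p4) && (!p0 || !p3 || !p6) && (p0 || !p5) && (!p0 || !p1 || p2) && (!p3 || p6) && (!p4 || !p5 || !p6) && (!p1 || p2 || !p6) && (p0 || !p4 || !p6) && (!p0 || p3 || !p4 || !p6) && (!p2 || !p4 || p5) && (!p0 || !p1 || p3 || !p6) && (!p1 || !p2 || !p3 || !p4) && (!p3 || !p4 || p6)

p0=F, p1=F, p2=T, p3=F, p4=F, p5=F, p6=F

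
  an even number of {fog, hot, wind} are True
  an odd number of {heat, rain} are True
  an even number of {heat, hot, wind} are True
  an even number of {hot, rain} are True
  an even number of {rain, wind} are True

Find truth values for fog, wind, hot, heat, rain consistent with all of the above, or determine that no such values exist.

fog = False, wind = True, hot = True, heat = False, rain = True

{fog, hot, wind}: 2 true → even ✓
{heat, rain}: 1 true → odd ✓
{heat, hot, wind}: 2 true → even ✓
{hot, rain}: 2 true → even ✓
{rain, wind}: 2 true → even ✓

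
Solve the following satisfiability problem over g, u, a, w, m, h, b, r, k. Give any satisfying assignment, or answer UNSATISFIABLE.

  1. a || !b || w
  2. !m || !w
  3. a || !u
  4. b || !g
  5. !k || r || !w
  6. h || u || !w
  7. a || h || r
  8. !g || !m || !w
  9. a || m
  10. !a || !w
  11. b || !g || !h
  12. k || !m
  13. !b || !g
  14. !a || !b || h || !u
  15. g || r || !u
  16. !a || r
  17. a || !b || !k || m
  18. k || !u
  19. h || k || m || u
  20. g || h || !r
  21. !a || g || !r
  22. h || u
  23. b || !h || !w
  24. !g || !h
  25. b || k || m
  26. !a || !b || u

Try g = True:
  (b || !g) forces b = True.
  clause (!b || !g) is falsified — backtrack.
So g = False.
Try u = True:
  (a || !u) forces a = True.
  (!a || !w) forces w = False.
  (g || r || !u) forces r = True.
  clause (!a || g || !r) is falsified — backtrack.
So u = False.
  then (h || u) forces h = True.
Try a = True:
  (!a || !w) forces w = False.
  (!a || r) forces r = True.
  clause (!a || g || !r) is falsified — backtrack.
So a = False.
  then (a || m) forces m = True.
  then (k || !m) forces k = True.
  then (!m || !w) forces w = False.
  then (a || !b || w) forces b = False.
Set r = False.
All clauses satisfied.

g = False, u = False, a = False, w = False, m = True, h = True, b = False, r = False, k = True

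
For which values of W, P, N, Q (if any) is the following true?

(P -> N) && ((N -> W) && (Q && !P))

W: True, P: False, N: False, Q: True

  P -> N = True
  (N -> W) && (Q && !P) = True
    N -> W = True
    Q && !P = True
      !P = True
Both conjuncts True, so the formula holds.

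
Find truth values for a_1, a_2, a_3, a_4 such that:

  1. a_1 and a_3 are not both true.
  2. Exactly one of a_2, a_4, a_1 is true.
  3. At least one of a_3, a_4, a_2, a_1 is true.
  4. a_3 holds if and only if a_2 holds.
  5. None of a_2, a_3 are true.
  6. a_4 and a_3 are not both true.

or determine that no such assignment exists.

a_1=T, a_2=F, a_3=F, a_4=F

  (1) a_1=T, a_3=F — not both ✓
  (2) {a_2, a_4, a_1}: 1 true — exactly one ✓
  (3) {a_3, a_4, a_2, a_1}: 1 true — at least one ✓
  (4) a_3=F, a_2=F — same ✓
  (5) {a_2, a_3}: 0 true — none ✓
  (6) a_4=F, a_3=F — not both ✓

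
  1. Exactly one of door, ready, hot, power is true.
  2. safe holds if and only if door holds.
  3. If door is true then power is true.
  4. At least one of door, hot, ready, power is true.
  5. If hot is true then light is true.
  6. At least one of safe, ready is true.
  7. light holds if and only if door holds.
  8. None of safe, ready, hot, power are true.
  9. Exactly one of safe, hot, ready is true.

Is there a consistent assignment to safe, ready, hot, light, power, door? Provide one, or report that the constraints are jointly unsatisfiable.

Case ready = True:
  Constraint (8) is violated (ready=T) — contradiction.
Case ready = False:
  (6) with ready=F forces safe = True.
  Constraint (8) is violated (safe=T) — contradiction.
Both cases fail — unsatisfiable.

Unsatisfiable — no assignment works.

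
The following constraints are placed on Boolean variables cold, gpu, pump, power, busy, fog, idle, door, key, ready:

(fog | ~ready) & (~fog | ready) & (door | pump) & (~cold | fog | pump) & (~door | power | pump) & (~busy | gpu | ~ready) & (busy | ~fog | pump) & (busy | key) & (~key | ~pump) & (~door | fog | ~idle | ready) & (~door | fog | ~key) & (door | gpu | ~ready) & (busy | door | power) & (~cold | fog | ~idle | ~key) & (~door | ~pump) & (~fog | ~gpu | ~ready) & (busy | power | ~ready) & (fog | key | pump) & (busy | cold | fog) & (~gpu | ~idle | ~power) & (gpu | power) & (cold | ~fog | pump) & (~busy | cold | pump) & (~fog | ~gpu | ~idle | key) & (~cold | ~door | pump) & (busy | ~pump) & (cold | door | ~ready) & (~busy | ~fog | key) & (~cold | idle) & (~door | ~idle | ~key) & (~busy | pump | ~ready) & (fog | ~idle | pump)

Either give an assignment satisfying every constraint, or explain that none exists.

Set cold = True.
  then (~cold | idle) forces idle = True.
Set gpu = True.
  then (~gpu | ~idle | ~power) forces power = False.
Try pump = False:
  (door | pump) forces door = True.
  clause (~door | power | pump) is falsified — backtrack.
So pump = True.
  then (~key | ~pump) forces key = False.
  then (~door | ~pump) forces door = False.
  then (~fog | ~gpu | ~idle | key) forces fog = False.
  then (busy | ~pump) forces busy = True.
  then (fog | ~ready) forces ready = False.
All clauses satisfied.

cold = True; gpu = True; pump = True; power = False; busy = True; fog = False; idle = True; door = False; key = False; ready = False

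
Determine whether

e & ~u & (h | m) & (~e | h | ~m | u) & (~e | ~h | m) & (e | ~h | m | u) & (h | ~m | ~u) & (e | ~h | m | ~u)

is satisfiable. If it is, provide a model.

e = True, m = True, h = True, u = False

Unit clause (e) forces e = True.
Unit clause (~u) forces u = False.
Try m = False:
  (h | m) forces h = True.
  clause (~e | ~h | m) is falsified — backtrack.
So m = True.
  then (~e | h | ~m | u) forces h = True.
All clauses satisfied.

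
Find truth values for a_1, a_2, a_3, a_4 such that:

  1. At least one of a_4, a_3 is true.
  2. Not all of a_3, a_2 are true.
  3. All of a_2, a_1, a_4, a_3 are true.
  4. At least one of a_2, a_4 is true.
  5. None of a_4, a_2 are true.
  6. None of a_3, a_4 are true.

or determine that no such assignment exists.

UNSATISFIABLE

Case a_2 = True:
  Constraint (5) is violated (a_2=T) — contradiction.
Case a_2 = False:
  Constraint (3) is violated (a_2=F) — contradiction.
Both cases fail — unsatisfiable.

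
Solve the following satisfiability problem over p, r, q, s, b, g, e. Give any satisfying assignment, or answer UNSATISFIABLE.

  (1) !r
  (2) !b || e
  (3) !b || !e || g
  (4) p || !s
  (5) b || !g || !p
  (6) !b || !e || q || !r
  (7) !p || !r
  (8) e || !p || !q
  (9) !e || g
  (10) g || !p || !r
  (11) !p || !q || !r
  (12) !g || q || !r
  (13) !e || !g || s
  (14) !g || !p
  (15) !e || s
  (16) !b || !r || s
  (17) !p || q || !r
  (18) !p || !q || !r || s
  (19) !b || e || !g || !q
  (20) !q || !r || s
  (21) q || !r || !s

Unit clause (!r) forces r = False.
Set p = True.
  then (!g || !p) forces g = False.
  then (!e || g) forces e = False.
  then (!b || e) forces b = False.
  then (e || !p || !q) forces q = False.
Set s = False.
All clauses satisfied.

p=T, r=F, q=F, s=F, b=F, g=F, e=F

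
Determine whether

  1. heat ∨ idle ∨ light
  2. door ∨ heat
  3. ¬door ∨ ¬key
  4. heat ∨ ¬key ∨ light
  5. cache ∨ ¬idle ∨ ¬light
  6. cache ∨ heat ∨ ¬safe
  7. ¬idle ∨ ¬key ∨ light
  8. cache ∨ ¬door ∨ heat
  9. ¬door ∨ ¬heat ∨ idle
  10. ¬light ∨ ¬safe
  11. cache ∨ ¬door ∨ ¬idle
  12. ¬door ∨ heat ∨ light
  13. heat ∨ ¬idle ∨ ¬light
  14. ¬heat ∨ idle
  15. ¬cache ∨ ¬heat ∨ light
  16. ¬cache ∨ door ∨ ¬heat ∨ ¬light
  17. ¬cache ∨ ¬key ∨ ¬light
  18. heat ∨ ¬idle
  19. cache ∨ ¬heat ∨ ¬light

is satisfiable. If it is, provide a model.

key = False, cache = False, idle = True, light = False, heat = True, safe = False, door = False

Set key = False.
Set cache = False.
Try idle = False:
  (¬heat ∨ idle) forces heat = False.
  (heat ∨ idle ∨ light) forces light = True.
  (door ∨ heat) forces door = True.
  clause (cache ∨ ¬door ∨ heat) is falsified — backtrack.
So idle = True.
  then (cache ∨ ¬idle ∨ ¬light) forces light = False.
  then (cache ∨ ¬door ∨ ¬idle) forces door = False.
  then (heat ∨ ¬idle) forces heat = True.
Set safe = False.
All clauses satisfied.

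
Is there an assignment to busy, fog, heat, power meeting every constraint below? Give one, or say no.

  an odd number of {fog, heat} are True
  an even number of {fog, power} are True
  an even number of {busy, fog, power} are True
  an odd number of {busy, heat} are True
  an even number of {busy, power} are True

busy: False, fog: False, heat: True, power: False

{fog, heat}: 1 true → odd ✓
{fog, power}: 0 true → even ✓
{busy, fog, power}: 0 true → even ✓
{busy, heat}: 1 true → odd ✓
{busy, power}: 0 true → even ✓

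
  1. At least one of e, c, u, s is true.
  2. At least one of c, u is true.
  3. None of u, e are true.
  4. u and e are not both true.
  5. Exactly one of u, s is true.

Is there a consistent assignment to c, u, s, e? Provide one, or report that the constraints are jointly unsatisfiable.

c = True, u = False, s = True, e = False

  (1) {e, c, u, s}: 2 true — at least one ✓
  (2) {c, u}: 1 true — at least one ✓
  (3) {u, e}: 0 true — none ✓
  (4) u=F, e=F — not both ✓
  (5) {u, s}: 1 true — exactly one ✓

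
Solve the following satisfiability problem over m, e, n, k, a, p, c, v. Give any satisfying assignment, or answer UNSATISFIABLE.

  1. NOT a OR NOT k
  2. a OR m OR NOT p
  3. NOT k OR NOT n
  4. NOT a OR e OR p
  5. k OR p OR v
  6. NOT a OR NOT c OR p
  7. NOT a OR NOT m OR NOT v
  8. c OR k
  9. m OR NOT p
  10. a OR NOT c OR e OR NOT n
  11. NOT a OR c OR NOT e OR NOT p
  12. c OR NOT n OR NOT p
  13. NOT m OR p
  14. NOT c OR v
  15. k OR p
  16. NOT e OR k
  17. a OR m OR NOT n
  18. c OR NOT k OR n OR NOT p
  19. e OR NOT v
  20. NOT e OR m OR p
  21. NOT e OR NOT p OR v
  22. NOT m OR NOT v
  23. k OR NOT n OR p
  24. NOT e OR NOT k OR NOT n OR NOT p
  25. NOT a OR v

Set m = False.
  then (m OR NOT p) forces p = False.
  then (k OR p) forces k = True.
  then (NOT e OR m OR p) forces e = False.
  then (NOT a OR NOT k) forces a = False.
  then (NOT k OR NOT n) forces n = False.
  then (e OR NOT v) forces v = False.
  then (NOT c OR v) forces c = False.
All clauses satisfied.

m: False; e: False; n: False; k: True; a: False; p: False; c: False; v: False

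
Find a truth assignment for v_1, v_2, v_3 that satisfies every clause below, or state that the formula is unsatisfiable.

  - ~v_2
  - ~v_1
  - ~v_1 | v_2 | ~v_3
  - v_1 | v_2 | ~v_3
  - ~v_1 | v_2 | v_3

Unit clause (~v_2) forces v_2 = False.
Unit clause (~v_1) forces v_1 = False.
In (v_1 | v_2 | ~v_3) only ~v_3 is left, so v_3 = False.
Check each clause:
  (~v_2): ~v_2 holds.
  (~v_1): ~v_1 holds.
  (~v_1 | v_2 | ~v_3): ~v_1 holds.
  (v_1 | v_2 | ~v_3): ~v_3 holds.
  (~v_1 | v_2 | v_3): ~v_1 holds.
All clauses satisfied.

v_1 = False, v_2 = False, v_3 = False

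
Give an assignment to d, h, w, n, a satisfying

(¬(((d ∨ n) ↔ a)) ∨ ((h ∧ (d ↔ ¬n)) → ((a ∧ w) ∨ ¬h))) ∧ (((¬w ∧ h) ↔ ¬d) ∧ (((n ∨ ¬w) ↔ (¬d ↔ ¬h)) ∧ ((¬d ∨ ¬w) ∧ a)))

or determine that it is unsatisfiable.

Case a = True: the formula simplifies to (¬((d ∨ n)) ∨ ((h ∧ (d ↔ ¬n)) → (w ∨ ¬h))) ∧ (((¬w ∧ h) ↔ ¬d) ∧ (((n ∨ ¬w) ↔ (¬d ↔ ¬h)) ∧ (¬d ∨ ¬w))).
  w = True: simplifies to d ∧ ((n ↔ (¬d ↔ ¬h)) ∧ ¬d).
    d = True: the conjunct ¬d is False.
    d = False: the conjunct d is False.
  w = False: simplifies to (¬((d ∨ n)) ∨ ((h ∧ (d ↔ ¬n)) → ¬h)) ∧ ((h ↔ ¬d) ∧ (¬d ↔ ¬h)).
    h = True: simplifies to (¬((d ∨ n)) ∨ ¬((d ↔ ¬n))) ∧ (¬d ∧ d).
      d = True: the conjunct ¬d is False.
      d = False: the conjunct d is False.
    h = False: simplifies to d ∧ ¬d.
      d = True: the conjunct ¬d is False.
      d = False: the conjunct d is False.
Case a = False: the conjunct a is False.
Both cases fail — unsatisfiable.

Unsatisfiable — no assignment works.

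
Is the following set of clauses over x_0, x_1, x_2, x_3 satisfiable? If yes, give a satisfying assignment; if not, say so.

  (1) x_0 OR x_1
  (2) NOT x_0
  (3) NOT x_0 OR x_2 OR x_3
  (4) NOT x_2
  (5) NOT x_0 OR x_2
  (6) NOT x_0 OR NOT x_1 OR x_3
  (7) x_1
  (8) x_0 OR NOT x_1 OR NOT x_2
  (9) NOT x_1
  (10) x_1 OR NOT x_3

Case x_1 = True:
  Clause (NOT x_1) is falsified — contradiction.
Case x_1 = False:
  Clause (x_1) is falsified — contradiction.
Both cases fail, so the formula is unsatisfiable.

Unsatisfiable — no assignment works.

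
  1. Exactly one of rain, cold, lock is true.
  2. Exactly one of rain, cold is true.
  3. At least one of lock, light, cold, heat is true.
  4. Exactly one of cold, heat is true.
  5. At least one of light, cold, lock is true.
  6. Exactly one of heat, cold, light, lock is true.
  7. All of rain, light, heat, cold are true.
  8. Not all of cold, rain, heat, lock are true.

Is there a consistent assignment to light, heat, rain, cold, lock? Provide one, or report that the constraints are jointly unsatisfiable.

Case heat = True:
  (4) with heat=T forces cold = False.
  Constraint (7) is violated (cold=F) — contradiction.
Case heat = False:
  Constraint (7) is violated (heat=F) — contradiction.
Both cases fail — unsatisfiable.

No satisfying assignment exists.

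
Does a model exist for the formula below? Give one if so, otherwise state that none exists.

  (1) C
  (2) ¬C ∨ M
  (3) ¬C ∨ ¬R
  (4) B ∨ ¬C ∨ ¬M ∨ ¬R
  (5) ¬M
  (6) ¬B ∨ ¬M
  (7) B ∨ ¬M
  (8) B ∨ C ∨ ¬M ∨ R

No satisfying assignment exists.

Case C = True:
  (¬C ∨ M) forces M = True.
  Clause (¬M) is falsified — contradiction.
Case C = False:
  Clause (C) is falsified — contradiction.
Both cases fail, so the formula is unsatisfiable.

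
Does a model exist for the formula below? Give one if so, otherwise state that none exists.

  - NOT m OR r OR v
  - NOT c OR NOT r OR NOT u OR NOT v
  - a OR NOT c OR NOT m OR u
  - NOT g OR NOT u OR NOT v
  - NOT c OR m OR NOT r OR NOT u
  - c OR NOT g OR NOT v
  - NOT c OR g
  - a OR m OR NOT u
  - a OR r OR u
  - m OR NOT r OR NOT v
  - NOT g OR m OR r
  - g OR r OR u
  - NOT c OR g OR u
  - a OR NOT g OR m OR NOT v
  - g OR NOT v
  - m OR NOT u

Set c = True.
  then (NOT c OR g) forces g = True.
Set u = False.
Set r = True.
Set v = False.
Set a = True.
Set m = True.
All clauses satisfied.

c=T; u=F; g=T; r=T; v=F; a=T; m=T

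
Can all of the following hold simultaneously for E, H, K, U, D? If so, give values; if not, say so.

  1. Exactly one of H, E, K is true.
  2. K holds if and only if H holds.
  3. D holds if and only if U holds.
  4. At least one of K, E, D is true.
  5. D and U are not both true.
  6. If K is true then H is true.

E = True; H = False; K = False; U = False; D = False

  (1) {H, E, K}: 1 true — exactly one ✓
  (2) K=F, H=F — same ✓
  (3) D=F, U=F — same ✓
  (4) {K, E, D}: 1 true — at least one ✓
  (5) D=F, U=F — not both ✓
  (6) K=F ⇒ H: vacuous ✓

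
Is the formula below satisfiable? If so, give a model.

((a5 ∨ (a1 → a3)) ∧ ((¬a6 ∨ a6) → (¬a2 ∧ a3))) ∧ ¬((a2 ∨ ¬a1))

a1 = True, a2 = False, a3 = True, a5 = True, a6 = False

  (a5 ∨ (a1 → a3)) ∧ ((¬a6 ∨ a6) → (¬a2 ∧ a3)) = True
    a5 ∨ (a1 → a3) = True
      a1 → a3 = True
    (¬a6 ∨ a6) → (¬a2 ∧ a3) = True
      ¬a6 ∨ a6 = True
        ¬a6 = True
      ¬a2 ∧ a3 = True
        ¬a2 = True
  ¬((a2 ∨ ¬a1)) = True
    a2 ∨ ¬a1 = False
      ¬a1 = False
Both conjuncts True, so the formula holds.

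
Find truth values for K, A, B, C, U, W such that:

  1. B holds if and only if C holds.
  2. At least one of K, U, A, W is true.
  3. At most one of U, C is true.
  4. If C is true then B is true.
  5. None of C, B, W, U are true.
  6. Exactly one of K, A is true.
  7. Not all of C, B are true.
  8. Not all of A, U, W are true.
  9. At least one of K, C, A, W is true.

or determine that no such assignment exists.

K=F; A=T; B=F; C=F; U=F; W=F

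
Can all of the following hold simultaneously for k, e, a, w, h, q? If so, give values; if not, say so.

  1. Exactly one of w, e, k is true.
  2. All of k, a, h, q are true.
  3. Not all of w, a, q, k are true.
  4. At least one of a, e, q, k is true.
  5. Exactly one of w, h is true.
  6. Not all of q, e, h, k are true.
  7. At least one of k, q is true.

k = True, e = False, a = True, w = False, h = True, q = True

  (1) {w, e, k}: 1 true — exactly one ✓
  (2) {k, a, h, q}: all 4 true ✓
  (3) {w, a, q, k}: 3/4 true — not all ✓
  (4) {a, e, q, k}: 3 true — at least one ✓
  (5) {w, h}: 1 true — exactly one ✓
  (6) {q, e, h, k}: 3/4 true — not all ✓
  (7) {k, q}: 2 true — at least one ✓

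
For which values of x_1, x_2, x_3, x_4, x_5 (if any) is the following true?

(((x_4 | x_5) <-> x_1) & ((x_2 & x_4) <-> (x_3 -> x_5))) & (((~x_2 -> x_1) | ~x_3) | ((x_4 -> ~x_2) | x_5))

x_1 = True; x_2 = True; x_3 = True; x_4 = True; x_5 = True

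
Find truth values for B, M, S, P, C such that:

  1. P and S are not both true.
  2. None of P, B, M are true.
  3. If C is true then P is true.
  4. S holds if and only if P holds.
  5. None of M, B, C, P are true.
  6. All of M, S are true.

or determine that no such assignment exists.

Case M = True:
  Constraint (2) is violated (M=T) — contradiction.
Case M = False:
  Constraint (6) is violated (M=F) — contradiction.
Both cases fail — unsatisfiable.

Unsatisfiable — no assignment works.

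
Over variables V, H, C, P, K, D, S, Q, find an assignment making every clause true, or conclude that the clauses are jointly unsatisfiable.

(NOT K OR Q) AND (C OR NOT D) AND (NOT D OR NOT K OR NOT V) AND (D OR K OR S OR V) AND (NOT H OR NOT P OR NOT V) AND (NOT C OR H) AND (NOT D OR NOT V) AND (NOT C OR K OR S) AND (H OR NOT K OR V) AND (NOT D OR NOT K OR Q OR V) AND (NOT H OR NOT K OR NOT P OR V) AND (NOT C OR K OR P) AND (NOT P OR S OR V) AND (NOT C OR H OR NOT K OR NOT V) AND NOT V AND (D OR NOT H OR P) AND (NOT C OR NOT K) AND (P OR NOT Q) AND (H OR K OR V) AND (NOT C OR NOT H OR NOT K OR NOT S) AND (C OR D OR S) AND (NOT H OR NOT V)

Unit clause (NOT V) forces V = False.
Try H = False:
  (NOT C OR H) forces C = False.
  (C OR NOT D) forces D = False.
  (H OR NOT K OR V) forces K = False.
  clause (H OR K OR V) is falsified — backtrack.
So H = True.
Set C = True.
  then (NOT C OR NOT K) forces K = False.
  then (NOT C OR K OR S) forces S = True.
  then (NOT C OR K OR P) forces P = True.
Set D = True.
Set Q = False.
All clauses satisfied.

V=F, H=T, C=T, P=T, K=F, D=T, S=T, Q=F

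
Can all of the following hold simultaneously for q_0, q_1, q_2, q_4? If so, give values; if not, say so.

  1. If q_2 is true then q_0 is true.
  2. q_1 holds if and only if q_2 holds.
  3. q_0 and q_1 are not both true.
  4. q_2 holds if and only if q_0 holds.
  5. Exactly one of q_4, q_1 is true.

q_0 = False, q_1 = False, q_2 = False, q_4 = True

  (1) q_2=F ⇒ q_0: vacuous ✓
  (2) q_1=F, q_2=F — same ✓
  (3) q_0=F, q_1=F — not both ✓
  (4) q_2=F, q_0=F — same ✓
  (5) {q_4, q_1}: 1 true — exactly one ✓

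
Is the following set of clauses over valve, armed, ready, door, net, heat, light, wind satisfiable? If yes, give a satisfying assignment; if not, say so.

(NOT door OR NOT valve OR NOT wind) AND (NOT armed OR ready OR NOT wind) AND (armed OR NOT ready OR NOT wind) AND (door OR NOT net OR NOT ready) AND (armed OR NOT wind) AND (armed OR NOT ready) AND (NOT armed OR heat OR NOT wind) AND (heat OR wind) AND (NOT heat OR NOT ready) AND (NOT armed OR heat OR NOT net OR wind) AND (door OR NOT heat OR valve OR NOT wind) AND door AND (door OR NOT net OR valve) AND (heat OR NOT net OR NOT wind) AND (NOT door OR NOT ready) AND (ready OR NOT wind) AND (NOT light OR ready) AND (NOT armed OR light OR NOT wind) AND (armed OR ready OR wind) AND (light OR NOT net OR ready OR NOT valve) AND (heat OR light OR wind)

valve=F; armed=T; ready=F; door=T; net=F; heat=T; light=F; wind=F

Unit clause (door) forces door = True.
In (NOT door OR NOT ready) only NOT ready is left, so ready = False.
In (ready OR NOT wind) only NOT wind is left, so wind = False.
In (NOT light OR ready) only NOT light is left, so light = False.
In (armed OR ready OR wind) only armed is left, so armed = True.
In (heat OR light OR wind) only heat is left, so heat = True.
Set valve = False.
Set net = False.
All clauses satisfied.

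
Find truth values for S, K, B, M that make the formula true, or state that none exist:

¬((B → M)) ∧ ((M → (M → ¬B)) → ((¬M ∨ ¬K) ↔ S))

S = True; K = False; B = True; M = False

  ¬((B → M)) = True
    B → M = False
  (M → (M → ¬B)) → ((¬M ∨ ¬K) ↔ S) = True
    M → (M → ¬B) = True
      M → ¬B = True
        ¬B = False
    (¬M ∨ ¬K) ↔ S = True
      ¬M ∨ ¬K = True
        ¬M = True
        ¬K = True
Both conjuncts True, so the formula holds.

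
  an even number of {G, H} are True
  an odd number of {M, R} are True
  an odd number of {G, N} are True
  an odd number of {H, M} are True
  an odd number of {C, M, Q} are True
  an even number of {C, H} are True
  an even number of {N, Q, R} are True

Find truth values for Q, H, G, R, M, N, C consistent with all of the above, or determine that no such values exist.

Adding constraints 1, 2, 3, 5, 6, 7 mod 2: every variable appears an even number of times on the left, so the left side is 0.
But the right sides sum to 1 (mod 2). 0 ≠ 1 — the system is inconsistent.

UNSATISFIABLE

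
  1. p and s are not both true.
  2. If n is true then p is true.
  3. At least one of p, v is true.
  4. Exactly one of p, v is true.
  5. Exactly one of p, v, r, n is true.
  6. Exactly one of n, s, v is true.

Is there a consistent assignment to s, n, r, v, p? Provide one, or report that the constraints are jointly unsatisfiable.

s = False, n = False, r = False, v = True, p = False

  (1) p=F, s=F — not both ✓
  (2) n=F ⇒ p: vacuous ✓
  (3) {p, v}: 1 true — at least one ✓
  (4) {p, v}: 1 true — exactly one ✓
  (5) {p, v, r, n}: 1 true — exactly one ✓
  (6) {n, s, v}: 1 true — exactly one ✓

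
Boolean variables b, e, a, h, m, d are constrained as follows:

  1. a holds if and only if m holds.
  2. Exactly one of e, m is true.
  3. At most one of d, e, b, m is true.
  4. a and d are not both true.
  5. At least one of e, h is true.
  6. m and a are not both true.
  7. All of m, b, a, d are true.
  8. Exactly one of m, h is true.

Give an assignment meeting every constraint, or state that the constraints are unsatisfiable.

Case a = True:
  (1) with a=T forces m = True.
  Constraint (6) is violated (m=T, a=T) — contradiction.
Case a = False:
  Constraint (7) is violated (a=F) — contradiction.
Both cases fail — unsatisfiable.

UNSATISFIABLE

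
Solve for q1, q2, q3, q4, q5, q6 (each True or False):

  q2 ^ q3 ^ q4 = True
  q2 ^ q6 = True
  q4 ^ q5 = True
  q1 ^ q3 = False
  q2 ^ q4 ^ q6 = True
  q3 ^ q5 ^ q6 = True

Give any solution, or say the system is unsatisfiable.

q1 = True, q2 = False, q3 = True, q4 = False, q5 = True, q6 = True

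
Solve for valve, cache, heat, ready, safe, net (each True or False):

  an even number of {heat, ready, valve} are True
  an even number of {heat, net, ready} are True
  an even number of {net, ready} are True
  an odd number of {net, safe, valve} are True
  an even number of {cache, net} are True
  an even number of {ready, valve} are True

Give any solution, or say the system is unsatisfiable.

valve = False, cache = False, heat = False, ready = False, safe = True, net = False

{heat, ready, valve}: 0 true → even ✓
{heat, net, ready}: 0 true → even ✓
{net, ready}: 0 true → even ✓
{net, safe, valve}: 1 true → odd ✓
{cache, net}: 0 true → even ✓
{ready, valve}: 0 true → even ✓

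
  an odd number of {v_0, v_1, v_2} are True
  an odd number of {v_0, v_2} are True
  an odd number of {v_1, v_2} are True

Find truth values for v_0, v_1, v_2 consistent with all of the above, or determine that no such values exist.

v_0 = False; v_1 = False; v_2 = True

{v_0, v_1, v_2}: 1 true → odd ✓
{v_0, v_2}: 1 true → odd ✓
{v_1, v_2}: 1 true → odd ✓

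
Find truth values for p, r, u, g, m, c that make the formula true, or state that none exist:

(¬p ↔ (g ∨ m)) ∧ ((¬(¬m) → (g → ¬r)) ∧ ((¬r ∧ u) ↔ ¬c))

p = True, r = False, u = False, g = False, m = False, c = True

  ¬p ↔ (g ∨ m) = True
    ¬p = False
    g ∨ m = False
  (¬(¬m) → (g → ¬r)) ∧ ((¬r ∧ u) ↔ ¬c) = True
    ¬(¬m) → (g → ¬r) = True
      ¬(¬m) = False
        ¬m = True
      g → ¬r = True
        ¬r = True
    (¬r ∧ u) ↔ ¬c = True
      ¬r ∧ u = False
        ¬r = True
      ¬c = False
Both conjuncts True, so the formula holds.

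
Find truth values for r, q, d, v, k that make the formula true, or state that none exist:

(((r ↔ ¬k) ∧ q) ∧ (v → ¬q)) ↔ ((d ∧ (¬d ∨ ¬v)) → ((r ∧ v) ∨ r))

r = False, q = False, d = True, v = False, k = True

  (((r ↔ ¬k) ∧ q) ∧ (v → ¬q)) ↔ ((d ∧ (¬d ∨ ¬v)) → ((r ∧ v) ∨ r)) = True
    ((r ↔ ¬k) ∧ q) ∧ (v → ¬q) = False
      (r ↔ ¬k) ∧ q = False
        r ↔ ¬k = True
          ¬k = False
      v → ¬q = True
        ¬q = True
    (d ∧ (¬d ∨ ¬v)) → ((r ∧ v) ∨ r) = False
      d ∧ (¬d ∨ ¬v) = True
        ¬d ∨ ¬v = True
          ¬d = False
          ¬v = True
      (r ∧ v) ∨ r = False
        r ∧ v = False
The formula evaluates to True.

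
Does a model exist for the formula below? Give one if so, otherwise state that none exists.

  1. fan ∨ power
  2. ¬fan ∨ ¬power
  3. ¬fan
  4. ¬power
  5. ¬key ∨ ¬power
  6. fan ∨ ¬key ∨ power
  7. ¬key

Unsatisfiable — no assignment works.

Case fan = True:
  Clause (¬fan) is falsified — contradiction.
Case fan = False:
  (fan ∨ power) forces power = True.
  Clause (¬power) is falsified — contradiction.
Both cases fail, so the formula is unsatisfiable.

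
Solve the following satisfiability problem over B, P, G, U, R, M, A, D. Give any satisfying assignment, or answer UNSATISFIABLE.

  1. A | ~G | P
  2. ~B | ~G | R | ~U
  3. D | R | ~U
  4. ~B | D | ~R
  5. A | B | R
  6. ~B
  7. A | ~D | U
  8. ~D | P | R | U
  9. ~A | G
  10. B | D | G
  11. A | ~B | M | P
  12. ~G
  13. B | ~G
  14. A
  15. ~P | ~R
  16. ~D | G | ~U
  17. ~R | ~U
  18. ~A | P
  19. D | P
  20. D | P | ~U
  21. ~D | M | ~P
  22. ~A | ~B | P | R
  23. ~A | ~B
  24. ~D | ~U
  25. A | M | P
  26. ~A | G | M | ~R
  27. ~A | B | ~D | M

Case B = True:
  Clause (~B) is falsified — contradiction.
Case B = False:
  (~G) forces G = False.
  (~A | G) forces A = False.
  Clause (A) is falsified — contradiction.
Both cases fail, so the formula is unsatisfiable.

The formula is unsatisfiable.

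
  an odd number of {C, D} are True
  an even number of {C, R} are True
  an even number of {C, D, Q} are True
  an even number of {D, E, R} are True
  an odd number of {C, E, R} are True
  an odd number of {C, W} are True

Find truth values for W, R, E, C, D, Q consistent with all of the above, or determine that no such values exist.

W=F, R=T, E=T, C=T, D=F, Q=T

{C, D}: 1 true → odd ✓
{C, R}: 2 true → even ✓
{C, D, Q}: 2 true → even ✓
{D, E, R}: 2 true → even ✓
{C, E, R}: 3 true → odd ✓
{C, W}: 1 true → odd ✓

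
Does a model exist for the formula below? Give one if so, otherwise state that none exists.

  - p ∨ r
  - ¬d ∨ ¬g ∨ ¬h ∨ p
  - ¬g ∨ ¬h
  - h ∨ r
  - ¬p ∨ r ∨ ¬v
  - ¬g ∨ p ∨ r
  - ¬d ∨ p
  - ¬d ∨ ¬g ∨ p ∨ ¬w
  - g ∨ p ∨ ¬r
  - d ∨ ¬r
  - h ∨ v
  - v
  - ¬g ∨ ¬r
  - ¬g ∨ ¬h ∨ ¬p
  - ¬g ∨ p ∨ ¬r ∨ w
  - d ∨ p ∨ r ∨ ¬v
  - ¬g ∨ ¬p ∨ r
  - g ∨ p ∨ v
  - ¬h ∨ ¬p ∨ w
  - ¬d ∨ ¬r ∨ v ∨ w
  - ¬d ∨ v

g: False, p: True, h: False, d: True, r: True, w: True, v: True

Unit clause (v) forces v = True.
Set g = False.
Set p = True.
  then (¬p ∨ r ∨ ¬v) forces r = True.
  then (d ∨ ¬r) forces d = True.
Set h = False.
Set w = True.
All clauses satisfied.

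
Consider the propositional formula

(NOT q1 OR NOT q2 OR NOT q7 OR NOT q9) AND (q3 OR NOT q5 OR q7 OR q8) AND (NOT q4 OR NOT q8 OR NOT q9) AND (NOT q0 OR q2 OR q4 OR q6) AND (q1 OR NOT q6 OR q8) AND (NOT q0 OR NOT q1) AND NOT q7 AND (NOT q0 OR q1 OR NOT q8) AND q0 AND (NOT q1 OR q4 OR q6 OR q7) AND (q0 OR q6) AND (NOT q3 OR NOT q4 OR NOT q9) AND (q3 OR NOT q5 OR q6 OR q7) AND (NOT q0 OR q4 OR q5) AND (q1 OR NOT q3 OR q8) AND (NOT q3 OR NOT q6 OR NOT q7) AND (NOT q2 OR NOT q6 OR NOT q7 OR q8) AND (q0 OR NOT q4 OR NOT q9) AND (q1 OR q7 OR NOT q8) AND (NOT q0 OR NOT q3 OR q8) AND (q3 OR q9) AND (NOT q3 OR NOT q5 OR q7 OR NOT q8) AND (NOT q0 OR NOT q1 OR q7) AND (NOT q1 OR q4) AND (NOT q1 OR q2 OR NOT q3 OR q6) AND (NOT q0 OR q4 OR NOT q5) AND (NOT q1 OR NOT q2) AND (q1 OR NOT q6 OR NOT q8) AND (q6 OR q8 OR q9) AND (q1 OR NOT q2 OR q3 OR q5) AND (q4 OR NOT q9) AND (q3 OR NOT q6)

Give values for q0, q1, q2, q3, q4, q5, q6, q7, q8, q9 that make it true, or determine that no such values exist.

q0: True, q1: False, q2: False, q3: False, q4: True, q5: False, q6: False, q7: False, q8: False, q9: True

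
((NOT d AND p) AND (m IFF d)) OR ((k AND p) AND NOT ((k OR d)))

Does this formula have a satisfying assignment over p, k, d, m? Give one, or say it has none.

p = True, k = False, d = False, m = False

  ((NOT d AND p) AND (m IFF d)) OR ((k AND p) AND NOT ((k OR d))) = True
    (NOT d AND p) AND (m IFF d) = True
      NOT d AND p = True
        NOT d = True
      m IFF d = True
    (k AND p) AND NOT ((k OR d)) = False
      k AND p = False
      NOT ((k OR d)) = True
        k OR d = False
The formula evaluates to True.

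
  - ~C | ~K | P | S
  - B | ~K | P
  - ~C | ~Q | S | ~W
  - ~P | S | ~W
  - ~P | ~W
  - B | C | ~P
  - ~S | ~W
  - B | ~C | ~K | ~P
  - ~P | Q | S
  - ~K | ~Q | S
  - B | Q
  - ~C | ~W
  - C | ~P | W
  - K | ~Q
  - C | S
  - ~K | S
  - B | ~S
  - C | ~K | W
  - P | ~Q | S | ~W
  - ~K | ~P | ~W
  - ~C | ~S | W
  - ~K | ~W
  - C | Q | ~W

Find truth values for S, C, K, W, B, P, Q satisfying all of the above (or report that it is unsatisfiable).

S=F; C=T; K=F; W=F; B=T; P=F; Q=F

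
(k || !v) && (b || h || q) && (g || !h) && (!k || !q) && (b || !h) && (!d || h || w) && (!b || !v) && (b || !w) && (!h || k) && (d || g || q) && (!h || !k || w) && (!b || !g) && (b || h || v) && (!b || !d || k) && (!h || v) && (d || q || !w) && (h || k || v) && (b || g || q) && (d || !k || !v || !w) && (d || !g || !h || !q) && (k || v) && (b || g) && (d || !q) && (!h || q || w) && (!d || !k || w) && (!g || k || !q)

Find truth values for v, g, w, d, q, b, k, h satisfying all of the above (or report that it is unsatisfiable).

Try v = True:
  (k || !v) forces k = True.
  (!k || !q) forces q = False.
  (!b || !v) forces b = False.
  (b || h || q) forces h = True.
  clause (b || !h) is falsified — backtrack.
So v = False.
  then (!h || v) forces h = False.
  then (h || k || v) forces k = True.
  then (!k || !q) forces q = False.
  then (b || h || v) forces b = True.
  then (!b || !g) forces g = False.
  then (d || g || q) forces d = True.
  then (!d || !k || w) forces w = True.
All clauses satisfied.

v=F, g=F, w=T, d=T, q=F, b=T, k=T, h=F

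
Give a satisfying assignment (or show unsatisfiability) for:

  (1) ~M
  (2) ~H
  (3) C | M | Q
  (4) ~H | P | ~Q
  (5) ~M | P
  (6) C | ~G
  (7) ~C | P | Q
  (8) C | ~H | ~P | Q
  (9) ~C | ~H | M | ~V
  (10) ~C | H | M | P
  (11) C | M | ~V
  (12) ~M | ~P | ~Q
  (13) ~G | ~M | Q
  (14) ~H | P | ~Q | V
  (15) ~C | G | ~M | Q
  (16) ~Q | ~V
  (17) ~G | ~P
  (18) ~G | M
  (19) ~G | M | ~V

M=F, C=F, P=F, V=F, G=F, Q=T, H=F

Unit clause (~M) forces M = False.
Unit clause (~H) forces H = False.
In (~G | M) only ~G is left, so G = False.
Set C = False.
  then (C | M | Q) forces Q = True.
  then (C | M | ~V) forces V = False.
Set P = False.
All clauses satisfied.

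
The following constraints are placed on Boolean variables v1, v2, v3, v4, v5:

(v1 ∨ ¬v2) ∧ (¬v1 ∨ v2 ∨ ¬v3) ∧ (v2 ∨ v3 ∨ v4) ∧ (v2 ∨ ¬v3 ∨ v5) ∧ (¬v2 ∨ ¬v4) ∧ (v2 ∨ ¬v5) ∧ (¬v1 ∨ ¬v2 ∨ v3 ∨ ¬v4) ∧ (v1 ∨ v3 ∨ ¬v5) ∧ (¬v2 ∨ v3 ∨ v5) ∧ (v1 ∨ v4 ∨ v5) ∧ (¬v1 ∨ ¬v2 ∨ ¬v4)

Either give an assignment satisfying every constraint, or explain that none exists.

Set v1 = True.
Set v2 = True.
  then (¬v2 ∨ ¬v4) forces v4 = False.
Set v3 = True.
Set v5 = True.
All clauses satisfied.

v1 = True, v2 = True, v3 = True, v4 = False, v5 = True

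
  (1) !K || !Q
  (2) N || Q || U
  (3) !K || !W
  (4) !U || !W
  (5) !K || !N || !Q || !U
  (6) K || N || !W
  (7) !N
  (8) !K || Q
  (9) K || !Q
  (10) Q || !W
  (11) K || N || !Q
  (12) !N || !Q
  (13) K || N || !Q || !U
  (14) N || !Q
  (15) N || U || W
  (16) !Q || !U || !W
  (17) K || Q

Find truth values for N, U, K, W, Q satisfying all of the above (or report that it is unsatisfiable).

Case N = True:
  Clause (!N) is falsified — contradiction.
Case N = False:
  (N || !Q) forces Q = False.
  (N || Q || U) forces U = True.
  (!U || !W) forces W = False.
  (!K || Q) forces K = False.
  Clause (K || Q) is falsified — contradiction.
Both cases fail, so the formula is unsatisfiable.

The formula is unsatisfiable.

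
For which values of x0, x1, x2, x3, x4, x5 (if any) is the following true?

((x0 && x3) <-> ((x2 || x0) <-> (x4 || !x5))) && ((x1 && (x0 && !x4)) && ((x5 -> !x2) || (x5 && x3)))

x0 = True; x1 = True; x2 = True; x3 = True; x4 = False; x5 = False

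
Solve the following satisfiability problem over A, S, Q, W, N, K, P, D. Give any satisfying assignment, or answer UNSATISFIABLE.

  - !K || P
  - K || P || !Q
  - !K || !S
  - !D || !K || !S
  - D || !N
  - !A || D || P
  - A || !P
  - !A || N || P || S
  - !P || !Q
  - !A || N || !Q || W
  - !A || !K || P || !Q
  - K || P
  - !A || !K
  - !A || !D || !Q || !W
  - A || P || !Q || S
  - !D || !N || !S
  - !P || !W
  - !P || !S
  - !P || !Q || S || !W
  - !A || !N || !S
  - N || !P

Try A = False:
  (A || !P) forces P = False.
  (!K || P) forces K = False.
  clause (K || P) is falsified — backtrack.
So A = True.
  then (!A || !K) forces K = False.
  then (K || P) forces P = True.
  then (!P || !W) forces W = False.
  then (!P || !S) forces S = False.
  then (N || !P) forces N = True.
  then (D || !N) forces D = True.
  then (!P || !Q) forces Q = False.
All clauses satisfied.

A = True, S = False, Q = False, W = False, N = True, K = False, P = True, D = True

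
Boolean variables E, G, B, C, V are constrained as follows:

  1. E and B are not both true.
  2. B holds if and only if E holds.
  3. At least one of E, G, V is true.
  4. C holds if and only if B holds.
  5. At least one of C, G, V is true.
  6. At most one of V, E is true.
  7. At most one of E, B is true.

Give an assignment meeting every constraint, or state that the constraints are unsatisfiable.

E = False, G = False, B = False, C = False, V = True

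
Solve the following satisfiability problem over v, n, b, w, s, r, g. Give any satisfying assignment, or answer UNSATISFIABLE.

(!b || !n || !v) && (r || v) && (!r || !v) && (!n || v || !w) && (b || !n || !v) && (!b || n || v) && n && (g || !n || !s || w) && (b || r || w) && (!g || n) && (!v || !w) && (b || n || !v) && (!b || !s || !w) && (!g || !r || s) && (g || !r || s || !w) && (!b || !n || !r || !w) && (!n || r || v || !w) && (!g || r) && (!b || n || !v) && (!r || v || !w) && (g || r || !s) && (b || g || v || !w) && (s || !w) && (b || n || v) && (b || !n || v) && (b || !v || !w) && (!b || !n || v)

UNSATISFIABLE

Case b = True:
  (n) forces n = True.
  (!b || !n || !v) forces v = False.
  Clause (!b || !n || v) is falsified — contradiction.
Case b = False:
  (n) forces n = True.
  (b || !n || !v) forces v = False.
  Clause (b || !n || v) is falsified — contradiction.
Both cases fail, so the formula is unsatisfiable.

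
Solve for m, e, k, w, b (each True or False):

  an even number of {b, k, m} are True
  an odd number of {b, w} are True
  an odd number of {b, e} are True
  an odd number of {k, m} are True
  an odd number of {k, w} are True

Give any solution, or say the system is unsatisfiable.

m: False, e: False, k: True, w: False, b: True

{b, k, m}: 2 true → even ✓
{b, w}: 1 true → odd ✓
{b, e}: 1 true → odd ✓
{k, m}: 1 true → odd ✓
{k, w}: 1 true → odd ✓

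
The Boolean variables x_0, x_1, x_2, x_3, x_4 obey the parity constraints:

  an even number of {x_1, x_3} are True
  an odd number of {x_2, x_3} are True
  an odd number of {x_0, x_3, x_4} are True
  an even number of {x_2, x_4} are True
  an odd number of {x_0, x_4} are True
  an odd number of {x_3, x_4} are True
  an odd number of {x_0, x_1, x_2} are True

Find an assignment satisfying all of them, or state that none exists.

x_0 = False, x_1 = False, x_2 = True, x_3 = False, x_4 = True

{x_1, x_3}: 0 true → even ✓
{x_2, x_3}: 1 true → odd ✓
{x_0, x_3, x_4}: 1 true → odd ✓
{x_2, x_4}: 2 true → even ✓
{x_0, x_4}: 1 true → odd ✓
{x_3, x_4}: 1 true → odd ✓
{x_0, x_1, x_2}: 1 true → odd ✓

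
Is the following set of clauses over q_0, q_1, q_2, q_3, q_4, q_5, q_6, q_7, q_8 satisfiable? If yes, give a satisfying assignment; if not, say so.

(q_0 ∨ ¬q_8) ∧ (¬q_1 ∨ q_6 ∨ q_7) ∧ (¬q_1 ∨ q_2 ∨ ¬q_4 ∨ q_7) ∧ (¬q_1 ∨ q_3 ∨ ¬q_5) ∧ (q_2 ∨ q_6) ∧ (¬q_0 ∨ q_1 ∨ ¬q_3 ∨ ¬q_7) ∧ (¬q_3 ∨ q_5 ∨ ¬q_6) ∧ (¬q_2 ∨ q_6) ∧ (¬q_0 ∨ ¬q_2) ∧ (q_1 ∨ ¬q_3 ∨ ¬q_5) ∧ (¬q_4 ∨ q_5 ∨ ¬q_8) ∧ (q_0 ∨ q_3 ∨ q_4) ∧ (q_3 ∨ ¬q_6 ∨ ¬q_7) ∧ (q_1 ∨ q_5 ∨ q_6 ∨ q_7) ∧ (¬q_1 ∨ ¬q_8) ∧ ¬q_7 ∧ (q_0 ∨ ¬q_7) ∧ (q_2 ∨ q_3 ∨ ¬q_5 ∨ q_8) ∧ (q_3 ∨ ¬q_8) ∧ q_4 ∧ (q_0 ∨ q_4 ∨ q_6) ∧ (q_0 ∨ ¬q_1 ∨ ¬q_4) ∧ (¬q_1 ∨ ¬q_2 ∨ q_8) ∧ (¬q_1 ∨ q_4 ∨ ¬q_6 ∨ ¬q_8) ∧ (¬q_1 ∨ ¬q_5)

q_0: False; q_1: False; q_2: False; q_3: False; q_4: True; q_5: False; q_6: True; q_7: False; q_8: False

Unit clause (¬q_7) forces q_7 = False.
Unit clause (q_4) forces q_4 = True.
Set q_0 = False.
  then (q_0 ∨ ¬q_8) forces q_8 = False.
  then (q_0 ∨ ¬q_1 ∨ ¬q_4) forces q_1 = False.
Set q_2 = False.
  then (q_2 ∨ q_6) forces q_6 = True.
Try q_3 = True:
  (¬q_3 ∨ q_5 ∨ ¬q_6) forces q_5 = True.
  clause (q_1 ∨ ¬q_3 ∨ ¬q_5) is falsified — backtrack.
So q_3 = False.
  then (q_2 ∨ q_3 ∨ ¬q_5 ∨ q_8) forces q_5 = False.
All clauses satisfied.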